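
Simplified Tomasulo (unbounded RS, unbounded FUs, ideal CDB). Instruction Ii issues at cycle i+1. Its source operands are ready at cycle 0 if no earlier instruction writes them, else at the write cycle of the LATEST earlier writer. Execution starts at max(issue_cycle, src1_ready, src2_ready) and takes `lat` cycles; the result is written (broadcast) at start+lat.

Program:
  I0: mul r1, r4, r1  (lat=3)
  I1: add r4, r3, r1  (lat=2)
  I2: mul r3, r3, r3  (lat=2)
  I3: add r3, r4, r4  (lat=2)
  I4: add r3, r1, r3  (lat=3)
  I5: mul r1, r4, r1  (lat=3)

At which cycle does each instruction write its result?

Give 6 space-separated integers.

Answer: 4 6 5 8 11 9

Derivation:
I0 mul r1: issue@1 deps=(None,None) exec_start@1 write@4
I1 add r4: issue@2 deps=(None,0) exec_start@4 write@6
I2 mul r3: issue@3 deps=(None,None) exec_start@3 write@5
I3 add r3: issue@4 deps=(1,1) exec_start@6 write@8
I4 add r3: issue@5 deps=(0,3) exec_start@8 write@11
I5 mul r1: issue@6 deps=(1,0) exec_start@6 write@9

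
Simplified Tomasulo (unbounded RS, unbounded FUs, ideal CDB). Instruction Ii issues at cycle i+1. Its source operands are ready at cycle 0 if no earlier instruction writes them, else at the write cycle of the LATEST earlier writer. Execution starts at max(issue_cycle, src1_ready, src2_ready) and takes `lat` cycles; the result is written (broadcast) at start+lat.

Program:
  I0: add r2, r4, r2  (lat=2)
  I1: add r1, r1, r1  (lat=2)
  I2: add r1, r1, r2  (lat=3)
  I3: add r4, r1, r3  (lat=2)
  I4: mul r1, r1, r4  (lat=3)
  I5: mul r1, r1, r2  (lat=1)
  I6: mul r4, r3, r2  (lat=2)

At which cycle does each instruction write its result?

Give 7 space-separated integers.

Answer: 3 4 7 9 12 13 9

Derivation:
I0 add r2: issue@1 deps=(None,None) exec_start@1 write@3
I1 add r1: issue@2 deps=(None,None) exec_start@2 write@4
I2 add r1: issue@3 deps=(1,0) exec_start@4 write@7
I3 add r4: issue@4 deps=(2,None) exec_start@7 write@9
I4 mul r1: issue@5 deps=(2,3) exec_start@9 write@12
I5 mul r1: issue@6 deps=(4,0) exec_start@12 write@13
I6 mul r4: issue@7 deps=(None,0) exec_start@7 write@9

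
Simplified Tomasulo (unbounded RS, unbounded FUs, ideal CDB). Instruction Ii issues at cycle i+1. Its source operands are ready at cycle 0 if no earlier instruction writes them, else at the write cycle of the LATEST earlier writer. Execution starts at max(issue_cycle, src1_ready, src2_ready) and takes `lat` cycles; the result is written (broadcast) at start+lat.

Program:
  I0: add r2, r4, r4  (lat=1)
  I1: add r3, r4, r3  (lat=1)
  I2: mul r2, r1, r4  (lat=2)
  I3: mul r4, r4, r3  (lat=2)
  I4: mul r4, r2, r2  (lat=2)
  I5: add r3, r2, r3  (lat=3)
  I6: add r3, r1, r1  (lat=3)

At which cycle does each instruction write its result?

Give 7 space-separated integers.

Answer: 2 3 5 6 7 9 10

Derivation:
I0 add r2: issue@1 deps=(None,None) exec_start@1 write@2
I1 add r3: issue@2 deps=(None,None) exec_start@2 write@3
I2 mul r2: issue@3 deps=(None,None) exec_start@3 write@5
I3 mul r4: issue@4 deps=(None,1) exec_start@4 write@6
I4 mul r4: issue@5 deps=(2,2) exec_start@5 write@7
I5 add r3: issue@6 deps=(2,1) exec_start@6 write@9
I6 add r3: issue@7 deps=(None,None) exec_start@7 write@10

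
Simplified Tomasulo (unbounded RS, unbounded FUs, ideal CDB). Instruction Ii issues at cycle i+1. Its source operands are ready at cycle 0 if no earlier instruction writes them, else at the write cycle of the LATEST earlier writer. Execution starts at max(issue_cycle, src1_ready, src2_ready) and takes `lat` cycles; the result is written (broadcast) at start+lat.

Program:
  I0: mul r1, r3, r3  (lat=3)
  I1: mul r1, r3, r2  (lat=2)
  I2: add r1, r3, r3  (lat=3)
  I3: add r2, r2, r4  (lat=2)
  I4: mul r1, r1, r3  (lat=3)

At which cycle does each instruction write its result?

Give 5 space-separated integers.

Answer: 4 4 6 6 9

Derivation:
I0 mul r1: issue@1 deps=(None,None) exec_start@1 write@4
I1 mul r1: issue@2 deps=(None,None) exec_start@2 write@4
I2 add r1: issue@3 deps=(None,None) exec_start@3 write@6
I3 add r2: issue@4 deps=(None,None) exec_start@4 write@6
I4 mul r1: issue@5 deps=(2,None) exec_start@6 write@9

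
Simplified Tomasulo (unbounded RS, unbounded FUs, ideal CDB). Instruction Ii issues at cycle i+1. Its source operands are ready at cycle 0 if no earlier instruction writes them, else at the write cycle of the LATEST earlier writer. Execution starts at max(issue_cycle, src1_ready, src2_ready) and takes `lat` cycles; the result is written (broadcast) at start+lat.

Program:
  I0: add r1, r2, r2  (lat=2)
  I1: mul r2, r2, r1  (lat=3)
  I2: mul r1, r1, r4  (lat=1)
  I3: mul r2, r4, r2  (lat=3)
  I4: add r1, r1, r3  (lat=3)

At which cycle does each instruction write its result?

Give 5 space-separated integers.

I0 add r1: issue@1 deps=(None,None) exec_start@1 write@3
I1 mul r2: issue@2 deps=(None,0) exec_start@3 write@6
I2 mul r1: issue@3 deps=(0,None) exec_start@3 write@4
I3 mul r2: issue@4 deps=(None,1) exec_start@6 write@9
I4 add r1: issue@5 deps=(2,None) exec_start@5 write@8

Answer: 3 6 4 9 8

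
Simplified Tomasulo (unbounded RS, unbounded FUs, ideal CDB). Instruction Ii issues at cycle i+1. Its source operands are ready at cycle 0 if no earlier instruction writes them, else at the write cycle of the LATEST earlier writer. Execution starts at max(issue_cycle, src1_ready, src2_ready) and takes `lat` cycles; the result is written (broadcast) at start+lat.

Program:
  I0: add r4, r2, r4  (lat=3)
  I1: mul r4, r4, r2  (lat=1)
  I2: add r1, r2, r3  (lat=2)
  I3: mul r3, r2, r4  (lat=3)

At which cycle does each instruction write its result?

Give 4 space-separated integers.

I0 add r4: issue@1 deps=(None,None) exec_start@1 write@4
I1 mul r4: issue@2 deps=(0,None) exec_start@4 write@5
I2 add r1: issue@3 deps=(None,None) exec_start@3 write@5
I3 mul r3: issue@4 deps=(None,1) exec_start@5 write@8

Answer: 4 5 5 8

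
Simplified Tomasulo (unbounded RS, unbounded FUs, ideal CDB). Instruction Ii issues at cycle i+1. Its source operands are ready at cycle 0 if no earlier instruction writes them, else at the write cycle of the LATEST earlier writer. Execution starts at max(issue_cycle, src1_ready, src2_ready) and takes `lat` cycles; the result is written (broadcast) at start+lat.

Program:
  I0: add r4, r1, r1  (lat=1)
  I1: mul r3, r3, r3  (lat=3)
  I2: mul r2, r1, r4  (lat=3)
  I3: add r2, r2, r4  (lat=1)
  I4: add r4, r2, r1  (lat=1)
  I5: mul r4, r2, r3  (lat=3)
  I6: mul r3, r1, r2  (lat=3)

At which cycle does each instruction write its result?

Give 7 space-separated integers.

Answer: 2 5 6 7 8 10 10

Derivation:
I0 add r4: issue@1 deps=(None,None) exec_start@1 write@2
I1 mul r3: issue@2 deps=(None,None) exec_start@2 write@5
I2 mul r2: issue@3 deps=(None,0) exec_start@3 write@6
I3 add r2: issue@4 deps=(2,0) exec_start@6 write@7
I4 add r4: issue@5 deps=(3,None) exec_start@7 write@8
I5 mul r4: issue@6 deps=(3,1) exec_start@7 write@10
I6 mul r3: issue@7 deps=(None,3) exec_start@7 write@10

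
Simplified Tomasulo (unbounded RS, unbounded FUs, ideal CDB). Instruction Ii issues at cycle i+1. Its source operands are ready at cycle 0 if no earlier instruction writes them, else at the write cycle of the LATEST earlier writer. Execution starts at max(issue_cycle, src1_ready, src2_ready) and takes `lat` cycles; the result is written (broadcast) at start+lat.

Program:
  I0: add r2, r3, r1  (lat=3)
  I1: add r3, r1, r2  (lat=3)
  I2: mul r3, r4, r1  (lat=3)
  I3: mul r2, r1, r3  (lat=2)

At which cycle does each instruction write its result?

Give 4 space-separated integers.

I0 add r2: issue@1 deps=(None,None) exec_start@1 write@4
I1 add r3: issue@2 deps=(None,0) exec_start@4 write@7
I2 mul r3: issue@3 deps=(None,None) exec_start@3 write@6
I3 mul r2: issue@4 deps=(None,2) exec_start@6 write@8

Answer: 4 7 6 8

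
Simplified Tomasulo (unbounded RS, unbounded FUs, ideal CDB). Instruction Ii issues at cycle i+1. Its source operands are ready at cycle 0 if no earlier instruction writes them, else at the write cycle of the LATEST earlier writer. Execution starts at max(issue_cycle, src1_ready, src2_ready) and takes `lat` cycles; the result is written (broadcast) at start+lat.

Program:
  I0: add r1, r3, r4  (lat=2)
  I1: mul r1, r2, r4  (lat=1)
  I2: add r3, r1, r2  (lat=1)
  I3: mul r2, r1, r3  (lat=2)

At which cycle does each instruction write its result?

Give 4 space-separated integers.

Answer: 3 3 4 6

Derivation:
I0 add r1: issue@1 deps=(None,None) exec_start@1 write@3
I1 mul r1: issue@2 deps=(None,None) exec_start@2 write@3
I2 add r3: issue@3 deps=(1,None) exec_start@3 write@4
I3 mul r2: issue@4 deps=(1,2) exec_start@4 write@6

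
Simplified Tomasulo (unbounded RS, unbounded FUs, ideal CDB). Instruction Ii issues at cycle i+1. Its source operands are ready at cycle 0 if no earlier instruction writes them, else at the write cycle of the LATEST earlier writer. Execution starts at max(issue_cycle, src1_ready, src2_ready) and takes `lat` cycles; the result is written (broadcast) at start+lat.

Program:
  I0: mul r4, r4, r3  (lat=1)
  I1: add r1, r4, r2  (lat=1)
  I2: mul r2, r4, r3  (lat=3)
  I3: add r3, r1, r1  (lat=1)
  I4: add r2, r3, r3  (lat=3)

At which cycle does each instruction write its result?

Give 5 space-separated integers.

I0 mul r4: issue@1 deps=(None,None) exec_start@1 write@2
I1 add r1: issue@2 deps=(0,None) exec_start@2 write@3
I2 mul r2: issue@3 deps=(0,None) exec_start@3 write@6
I3 add r3: issue@4 deps=(1,1) exec_start@4 write@5
I4 add r2: issue@5 deps=(3,3) exec_start@5 write@8

Answer: 2 3 6 5 8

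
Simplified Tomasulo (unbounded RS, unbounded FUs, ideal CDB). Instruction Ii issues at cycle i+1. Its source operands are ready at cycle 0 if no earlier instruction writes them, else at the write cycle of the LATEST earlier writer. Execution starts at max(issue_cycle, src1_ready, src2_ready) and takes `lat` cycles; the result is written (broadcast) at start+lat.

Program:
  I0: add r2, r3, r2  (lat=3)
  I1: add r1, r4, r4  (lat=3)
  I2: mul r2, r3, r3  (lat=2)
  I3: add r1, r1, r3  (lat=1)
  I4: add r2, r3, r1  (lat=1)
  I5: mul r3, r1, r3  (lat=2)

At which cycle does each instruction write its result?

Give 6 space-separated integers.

I0 add r2: issue@1 deps=(None,None) exec_start@1 write@4
I1 add r1: issue@2 deps=(None,None) exec_start@2 write@5
I2 mul r2: issue@3 deps=(None,None) exec_start@3 write@5
I3 add r1: issue@4 deps=(1,None) exec_start@5 write@6
I4 add r2: issue@5 deps=(None,3) exec_start@6 write@7
I5 mul r3: issue@6 deps=(3,None) exec_start@6 write@8

Answer: 4 5 5 6 7 8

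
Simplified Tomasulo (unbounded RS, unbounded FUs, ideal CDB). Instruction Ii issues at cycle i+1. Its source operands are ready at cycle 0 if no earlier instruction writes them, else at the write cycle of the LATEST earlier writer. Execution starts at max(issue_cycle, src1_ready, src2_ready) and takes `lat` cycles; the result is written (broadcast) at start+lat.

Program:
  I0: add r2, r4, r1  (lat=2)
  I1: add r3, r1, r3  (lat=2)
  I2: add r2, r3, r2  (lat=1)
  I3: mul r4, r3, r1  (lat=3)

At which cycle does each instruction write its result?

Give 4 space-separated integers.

I0 add r2: issue@1 deps=(None,None) exec_start@1 write@3
I1 add r3: issue@2 deps=(None,None) exec_start@2 write@4
I2 add r2: issue@3 deps=(1,0) exec_start@4 write@5
I3 mul r4: issue@4 deps=(1,None) exec_start@4 write@7

Answer: 3 4 5 7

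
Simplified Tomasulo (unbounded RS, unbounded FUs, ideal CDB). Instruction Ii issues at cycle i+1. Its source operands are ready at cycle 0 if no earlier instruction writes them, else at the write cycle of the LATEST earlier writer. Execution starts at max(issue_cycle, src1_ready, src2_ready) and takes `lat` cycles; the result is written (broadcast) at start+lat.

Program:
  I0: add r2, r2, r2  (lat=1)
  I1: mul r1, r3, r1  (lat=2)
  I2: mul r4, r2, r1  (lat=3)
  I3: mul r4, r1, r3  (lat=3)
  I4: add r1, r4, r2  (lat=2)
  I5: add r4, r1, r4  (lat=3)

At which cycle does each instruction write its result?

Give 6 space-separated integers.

Answer: 2 4 7 7 9 12

Derivation:
I0 add r2: issue@1 deps=(None,None) exec_start@1 write@2
I1 mul r1: issue@2 deps=(None,None) exec_start@2 write@4
I2 mul r4: issue@3 deps=(0,1) exec_start@4 write@7
I3 mul r4: issue@4 deps=(1,None) exec_start@4 write@7
I4 add r1: issue@5 deps=(3,0) exec_start@7 write@9
I5 add r4: issue@6 deps=(4,3) exec_start@9 write@12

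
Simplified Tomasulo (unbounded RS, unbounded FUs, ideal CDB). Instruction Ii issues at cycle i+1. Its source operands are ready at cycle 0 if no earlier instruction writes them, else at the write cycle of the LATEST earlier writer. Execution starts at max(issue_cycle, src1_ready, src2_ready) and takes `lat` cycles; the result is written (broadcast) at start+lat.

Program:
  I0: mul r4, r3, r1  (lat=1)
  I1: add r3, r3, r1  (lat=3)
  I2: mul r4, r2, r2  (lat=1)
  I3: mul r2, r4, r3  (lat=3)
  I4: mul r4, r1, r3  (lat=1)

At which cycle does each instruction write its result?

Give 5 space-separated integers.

I0 mul r4: issue@1 deps=(None,None) exec_start@1 write@2
I1 add r3: issue@2 deps=(None,None) exec_start@2 write@5
I2 mul r4: issue@3 deps=(None,None) exec_start@3 write@4
I3 mul r2: issue@4 deps=(2,1) exec_start@5 write@8
I4 mul r4: issue@5 deps=(None,1) exec_start@5 write@6

Answer: 2 5 4 8 6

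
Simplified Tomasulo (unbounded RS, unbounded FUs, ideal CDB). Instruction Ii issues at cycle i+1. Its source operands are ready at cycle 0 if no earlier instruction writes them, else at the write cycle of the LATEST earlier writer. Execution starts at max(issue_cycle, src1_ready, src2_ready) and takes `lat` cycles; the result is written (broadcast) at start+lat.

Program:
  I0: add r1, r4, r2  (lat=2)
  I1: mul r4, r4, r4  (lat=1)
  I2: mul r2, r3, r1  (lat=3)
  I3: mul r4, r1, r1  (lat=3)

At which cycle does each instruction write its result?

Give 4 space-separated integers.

I0 add r1: issue@1 deps=(None,None) exec_start@1 write@3
I1 mul r4: issue@2 deps=(None,None) exec_start@2 write@3
I2 mul r2: issue@3 deps=(None,0) exec_start@3 write@6
I3 mul r4: issue@4 deps=(0,0) exec_start@4 write@7

Answer: 3 3 6 7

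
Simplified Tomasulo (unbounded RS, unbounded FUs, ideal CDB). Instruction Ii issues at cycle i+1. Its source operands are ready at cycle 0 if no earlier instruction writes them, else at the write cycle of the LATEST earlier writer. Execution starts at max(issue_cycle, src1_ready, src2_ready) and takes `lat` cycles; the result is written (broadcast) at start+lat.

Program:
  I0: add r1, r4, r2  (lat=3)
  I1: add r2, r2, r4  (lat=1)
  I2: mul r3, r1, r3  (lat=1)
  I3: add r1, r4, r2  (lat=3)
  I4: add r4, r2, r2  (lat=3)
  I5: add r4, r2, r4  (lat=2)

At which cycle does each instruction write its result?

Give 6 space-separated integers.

Answer: 4 3 5 7 8 10

Derivation:
I0 add r1: issue@1 deps=(None,None) exec_start@1 write@4
I1 add r2: issue@2 deps=(None,None) exec_start@2 write@3
I2 mul r3: issue@3 deps=(0,None) exec_start@4 write@5
I3 add r1: issue@4 deps=(None,1) exec_start@4 write@7
I4 add r4: issue@5 deps=(1,1) exec_start@5 write@8
I5 add r4: issue@6 deps=(1,4) exec_start@8 write@10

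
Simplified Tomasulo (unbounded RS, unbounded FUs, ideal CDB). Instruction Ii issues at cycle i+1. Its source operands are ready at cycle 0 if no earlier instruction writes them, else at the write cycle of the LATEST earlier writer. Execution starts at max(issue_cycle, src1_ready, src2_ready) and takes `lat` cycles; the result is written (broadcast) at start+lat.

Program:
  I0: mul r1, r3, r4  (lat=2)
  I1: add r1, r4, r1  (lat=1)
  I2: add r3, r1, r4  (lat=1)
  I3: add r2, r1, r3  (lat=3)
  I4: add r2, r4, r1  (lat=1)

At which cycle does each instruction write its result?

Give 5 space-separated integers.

Answer: 3 4 5 8 6

Derivation:
I0 mul r1: issue@1 deps=(None,None) exec_start@1 write@3
I1 add r1: issue@2 deps=(None,0) exec_start@3 write@4
I2 add r3: issue@3 deps=(1,None) exec_start@4 write@5
I3 add r2: issue@4 deps=(1,2) exec_start@5 write@8
I4 add r2: issue@5 deps=(None,1) exec_start@5 write@6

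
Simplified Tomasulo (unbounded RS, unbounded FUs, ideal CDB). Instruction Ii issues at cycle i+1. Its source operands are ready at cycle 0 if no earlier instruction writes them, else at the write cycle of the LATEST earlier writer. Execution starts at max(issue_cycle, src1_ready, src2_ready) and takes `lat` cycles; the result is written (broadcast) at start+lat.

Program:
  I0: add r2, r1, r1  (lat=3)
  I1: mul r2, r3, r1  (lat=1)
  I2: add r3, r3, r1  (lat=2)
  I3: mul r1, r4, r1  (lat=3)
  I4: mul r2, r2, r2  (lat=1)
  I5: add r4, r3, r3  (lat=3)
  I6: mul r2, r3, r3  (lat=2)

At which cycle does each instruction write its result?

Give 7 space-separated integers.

Answer: 4 3 5 7 6 9 9

Derivation:
I0 add r2: issue@1 deps=(None,None) exec_start@1 write@4
I1 mul r2: issue@2 deps=(None,None) exec_start@2 write@3
I2 add r3: issue@3 deps=(None,None) exec_start@3 write@5
I3 mul r1: issue@4 deps=(None,None) exec_start@4 write@7
I4 mul r2: issue@5 deps=(1,1) exec_start@5 write@6
I5 add r4: issue@6 deps=(2,2) exec_start@6 write@9
I6 mul r2: issue@7 deps=(2,2) exec_start@7 write@9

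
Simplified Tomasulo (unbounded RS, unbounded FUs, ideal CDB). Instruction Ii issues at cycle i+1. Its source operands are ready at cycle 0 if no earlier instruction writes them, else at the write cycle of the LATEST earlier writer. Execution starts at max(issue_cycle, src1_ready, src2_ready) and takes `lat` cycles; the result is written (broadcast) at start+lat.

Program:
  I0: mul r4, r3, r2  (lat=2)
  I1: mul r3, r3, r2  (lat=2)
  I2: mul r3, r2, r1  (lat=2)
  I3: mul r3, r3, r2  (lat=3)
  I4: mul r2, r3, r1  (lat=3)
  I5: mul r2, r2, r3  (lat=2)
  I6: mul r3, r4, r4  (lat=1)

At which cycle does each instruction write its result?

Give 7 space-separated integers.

Answer: 3 4 5 8 11 13 8

Derivation:
I0 mul r4: issue@1 deps=(None,None) exec_start@1 write@3
I1 mul r3: issue@2 deps=(None,None) exec_start@2 write@4
I2 mul r3: issue@3 deps=(None,None) exec_start@3 write@5
I3 mul r3: issue@4 deps=(2,None) exec_start@5 write@8
I4 mul r2: issue@5 deps=(3,None) exec_start@8 write@11
I5 mul r2: issue@6 deps=(4,3) exec_start@11 write@13
I6 mul r3: issue@7 deps=(0,0) exec_start@7 write@8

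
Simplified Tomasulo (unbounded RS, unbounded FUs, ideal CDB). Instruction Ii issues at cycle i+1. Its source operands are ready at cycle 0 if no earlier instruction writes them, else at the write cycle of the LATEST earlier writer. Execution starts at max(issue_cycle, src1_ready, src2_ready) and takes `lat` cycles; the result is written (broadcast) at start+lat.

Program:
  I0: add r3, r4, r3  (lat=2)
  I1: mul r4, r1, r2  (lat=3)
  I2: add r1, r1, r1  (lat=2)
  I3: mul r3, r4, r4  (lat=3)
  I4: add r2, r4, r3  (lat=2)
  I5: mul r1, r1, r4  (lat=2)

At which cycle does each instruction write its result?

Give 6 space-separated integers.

Answer: 3 5 5 8 10 8

Derivation:
I0 add r3: issue@1 deps=(None,None) exec_start@1 write@3
I1 mul r4: issue@2 deps=(None,None) exec_start@2 write@5
I2 add r1: issue@3 deps=(None,None) exec_start@3 write@5
I3 mul r3: issue@4 deps=(1,1) exec_start@5 write@8
I4 add r2: issue@5 deps=(1,3) exec_start@8 write@10
I5 mul r1: issue@6 deps=(2,1) exec_start@6 write@8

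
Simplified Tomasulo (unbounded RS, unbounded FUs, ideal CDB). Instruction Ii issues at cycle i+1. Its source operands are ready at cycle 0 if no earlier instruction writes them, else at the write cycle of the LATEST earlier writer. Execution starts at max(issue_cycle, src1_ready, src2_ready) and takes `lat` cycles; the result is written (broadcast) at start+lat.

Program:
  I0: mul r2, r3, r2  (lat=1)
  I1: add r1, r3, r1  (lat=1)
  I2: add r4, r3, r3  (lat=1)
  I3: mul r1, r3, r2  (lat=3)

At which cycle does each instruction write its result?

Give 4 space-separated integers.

Answer: 2 3 4 7

Derivation:
I0 mul r2: issue@1 deps=(None,None) exec_start@1 write@2
I1 add r1: issue@2 deps=(None,None) exec_start@2 write@3
I2 add r4: issue@3 deps=(None,None) exec_start@3 write@4
I3 mul r1: issue@4 deps=(None,0) exec_start@4 write@7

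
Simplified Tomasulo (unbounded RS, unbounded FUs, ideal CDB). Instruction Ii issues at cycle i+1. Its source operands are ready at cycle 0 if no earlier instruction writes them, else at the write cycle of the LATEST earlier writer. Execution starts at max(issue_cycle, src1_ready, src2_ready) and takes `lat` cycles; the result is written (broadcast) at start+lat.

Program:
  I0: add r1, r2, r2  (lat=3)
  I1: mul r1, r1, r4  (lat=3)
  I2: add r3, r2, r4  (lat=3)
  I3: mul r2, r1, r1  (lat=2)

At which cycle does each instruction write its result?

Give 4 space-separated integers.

I0 add r1: issue@1 deps=(None,None) exec_start@1 write@4
I1 mul r1: issue@2 deps=(0,None) exec_start@4 write@7
I2 add r3: issue@3 deps=(None,None) exec_start@3 write@6
I3 mul r2: issue@4 deps=(1,1) exec_start@7 write@9

Answer: 4 7 6 9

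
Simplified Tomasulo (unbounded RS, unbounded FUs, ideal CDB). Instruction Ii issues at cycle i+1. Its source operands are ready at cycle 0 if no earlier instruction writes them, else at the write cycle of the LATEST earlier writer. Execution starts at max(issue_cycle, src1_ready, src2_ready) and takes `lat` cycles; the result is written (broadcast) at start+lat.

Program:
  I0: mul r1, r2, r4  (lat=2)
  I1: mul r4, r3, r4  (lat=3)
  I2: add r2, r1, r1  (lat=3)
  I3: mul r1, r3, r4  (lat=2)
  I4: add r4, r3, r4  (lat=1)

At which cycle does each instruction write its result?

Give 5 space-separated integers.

Answer: 3 5 6 7 6

Derivation:
I0 mul r1: issue@1 deps=(None,None) exec_start@1 write@3
I1 mul r4: issue@2 deps=(None,None) exec_start@2 write@5
I2 add r2: issue@3 deps=(0,0) exec_start@3 write@6
I3 mul r1: issue@4 deps=(None,1) exec_start@5 write@7
I4 add r4: issue@5 deps=(None,1) exec_start@5 write@6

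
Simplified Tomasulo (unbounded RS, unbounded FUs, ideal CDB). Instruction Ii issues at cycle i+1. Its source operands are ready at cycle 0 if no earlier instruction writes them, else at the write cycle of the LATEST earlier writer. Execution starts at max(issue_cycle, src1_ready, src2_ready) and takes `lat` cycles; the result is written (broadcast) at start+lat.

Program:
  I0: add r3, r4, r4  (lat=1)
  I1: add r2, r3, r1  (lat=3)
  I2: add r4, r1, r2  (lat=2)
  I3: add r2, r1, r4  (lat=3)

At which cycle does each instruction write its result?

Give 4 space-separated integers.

Answer: 2 5 7 10

Derivation:
I0 add r3: issue@1 deps=(None,None) exec_start@1 write@2
I1 add r2: issue@2 deps=(0,None) exec_start@2 write@5
I2 add r4: issue@3 deps=(None,1) exec_start@5 write@7
I3 add r2: issue@4 deps=(None,2) exec_start@7 write@10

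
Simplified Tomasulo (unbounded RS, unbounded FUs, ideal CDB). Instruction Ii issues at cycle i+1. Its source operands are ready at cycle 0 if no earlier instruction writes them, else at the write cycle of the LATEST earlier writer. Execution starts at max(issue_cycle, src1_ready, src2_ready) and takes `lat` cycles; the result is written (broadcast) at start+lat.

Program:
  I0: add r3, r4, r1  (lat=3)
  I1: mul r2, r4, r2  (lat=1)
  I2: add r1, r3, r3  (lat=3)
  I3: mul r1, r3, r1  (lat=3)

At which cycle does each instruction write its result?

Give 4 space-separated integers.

Answer: 4 3 7 10

Derivation:
I0 add r3: issue@1 deps=(None,None) exec_start@1 write@4
I1 mul r2: issue@2 deps=(None,None) exec_start@2 write@3
I2 add r1: issue@3 deps=(0,0) exec_start@4 write@7
I3 mul r1: issue@4 deps=(0,2) exec_start@7 write@10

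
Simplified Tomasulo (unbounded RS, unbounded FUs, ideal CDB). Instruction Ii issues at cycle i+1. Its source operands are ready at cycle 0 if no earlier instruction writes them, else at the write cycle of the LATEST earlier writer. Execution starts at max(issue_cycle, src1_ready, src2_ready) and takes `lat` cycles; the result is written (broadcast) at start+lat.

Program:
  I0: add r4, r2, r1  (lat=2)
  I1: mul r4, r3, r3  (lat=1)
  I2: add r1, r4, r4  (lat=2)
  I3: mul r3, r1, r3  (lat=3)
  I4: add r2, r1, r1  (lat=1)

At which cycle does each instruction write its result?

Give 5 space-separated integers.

Answer: 3 3 5 8 6

Derivation:
I0 add r4: issue@1 deps=(None,None) exec_start@1 write@3
I1 mul r4: issue@2 deps=(None,None) exec_start@2 write@3
I2 add r1: issue@3 deps=(1,1) exec_start@3 write@5
I3 mul r3: issue@4 deps=(2,None) exec_start@5 write@8
I4 add r2: issue@5 deps=(2,2) exec_start@5 write@6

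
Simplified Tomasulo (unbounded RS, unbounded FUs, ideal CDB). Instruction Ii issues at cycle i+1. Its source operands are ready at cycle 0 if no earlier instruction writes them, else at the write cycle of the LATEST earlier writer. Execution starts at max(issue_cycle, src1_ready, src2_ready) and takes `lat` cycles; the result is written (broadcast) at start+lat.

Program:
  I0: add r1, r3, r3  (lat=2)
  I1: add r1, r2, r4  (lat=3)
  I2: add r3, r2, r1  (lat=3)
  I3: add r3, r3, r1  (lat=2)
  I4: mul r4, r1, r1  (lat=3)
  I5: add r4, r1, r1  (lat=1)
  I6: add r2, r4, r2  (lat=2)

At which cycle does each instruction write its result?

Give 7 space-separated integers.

Answer: 3 5 8 10 8 7 9

Derivation:
I0 add r1: issue@1 deps=(None,None) exec_start@1 write@3
I1 add r1: issue@2 deps=(None,None) exec_start@2 write@5
I2 add r3: issue@3 deps=(None,1) exec_start@5 write@8
I3 add r3: issue@4 deps=(2,1) exec_start@8 write@10
I4 mul r4: issue@5 deps=(1,1) exec_start@5 write@8
I5 add r4: issue@6 deps=(1,1) exec_start@6 write@7
I6 add r2: issue@7 deps=(5,None) exec_start@7 write@9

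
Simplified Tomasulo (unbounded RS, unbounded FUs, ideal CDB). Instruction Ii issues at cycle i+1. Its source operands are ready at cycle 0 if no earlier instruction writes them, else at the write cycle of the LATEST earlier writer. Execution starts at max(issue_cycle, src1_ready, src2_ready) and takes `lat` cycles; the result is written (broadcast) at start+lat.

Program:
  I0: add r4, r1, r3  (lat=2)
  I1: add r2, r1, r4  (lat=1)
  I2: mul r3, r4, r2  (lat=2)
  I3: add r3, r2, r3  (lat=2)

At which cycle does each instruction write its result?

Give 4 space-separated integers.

I0 add r4: issue@1 deps=(None,None) exec_start@1 write@3
I1 add r2: issue@2 deps=(None,0) exec_start@3 write@4
I2 mul r3: issue@3 deps=(0,1) exec_start@4 write@6
I3 add r3: issue@4 deps=(1,2) exec_start@6 write@8

Answer: 3 4 6 8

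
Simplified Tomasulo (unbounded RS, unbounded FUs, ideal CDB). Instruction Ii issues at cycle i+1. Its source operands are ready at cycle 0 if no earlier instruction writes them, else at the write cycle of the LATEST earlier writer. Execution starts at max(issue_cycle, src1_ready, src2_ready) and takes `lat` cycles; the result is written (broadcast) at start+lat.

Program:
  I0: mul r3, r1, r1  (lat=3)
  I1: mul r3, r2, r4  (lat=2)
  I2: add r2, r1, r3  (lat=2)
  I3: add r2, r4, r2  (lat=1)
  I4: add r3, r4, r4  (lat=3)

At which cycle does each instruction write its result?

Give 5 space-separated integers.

Answer: 4 4 6 7 8

Derivation:
I0 mul r3: issue@1 deps=(None,None) exec_start@1 write@4
I1 mul r3: issue@2 deps=(None,None) exec_start@2 write@4
I2 add r2: issue@3 deps=(None,1) exec_start@4 write@6
I3 add r2: issue@4 deps=(None,2) exec_start@6 write@7
I4 add r3: issue@5 deps=(None,None) exec_start@5 write@8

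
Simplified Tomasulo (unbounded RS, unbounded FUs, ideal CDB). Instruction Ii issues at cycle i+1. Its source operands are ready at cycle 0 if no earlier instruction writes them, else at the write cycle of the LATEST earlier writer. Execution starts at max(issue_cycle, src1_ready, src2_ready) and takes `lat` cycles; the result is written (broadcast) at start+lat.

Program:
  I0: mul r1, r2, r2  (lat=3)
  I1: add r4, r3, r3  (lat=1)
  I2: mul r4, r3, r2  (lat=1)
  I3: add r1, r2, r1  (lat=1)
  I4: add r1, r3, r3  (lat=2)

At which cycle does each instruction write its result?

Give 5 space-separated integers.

Answer: 4 3 4 5 7

Derivation:
I0 mul r1: issue@1 deps=(None,None) exec_start@1 write@4
I1 add r4: issue@2 deps=(None,None) exec_start@2 write@3
I2 mul r4: issue@3 deps=(None,None) exec_start@3 write@4
I3 add r1: issue@4 deps=(None,0) exec_start@4 write@5
I4 add r1: issue@5 deps=(None,None) exec_start@5 write@7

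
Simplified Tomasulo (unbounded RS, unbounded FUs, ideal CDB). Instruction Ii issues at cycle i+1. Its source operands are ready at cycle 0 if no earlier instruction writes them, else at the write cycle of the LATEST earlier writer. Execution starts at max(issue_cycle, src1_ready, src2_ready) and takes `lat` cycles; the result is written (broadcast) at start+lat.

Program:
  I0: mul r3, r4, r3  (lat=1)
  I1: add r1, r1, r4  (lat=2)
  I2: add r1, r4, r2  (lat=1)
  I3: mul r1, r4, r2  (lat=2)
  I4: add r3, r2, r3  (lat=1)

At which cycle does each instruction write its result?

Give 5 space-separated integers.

Answer: 2 4 4 6 6

Derivation:
I0 mul r3: issue@1 deps=(None,None) exec_start@1 write@2
I1 add r1: issue@2 deps=(None,None) exec_start@2 write@4
I2 add r1: issue@3 deps=(None,None) exec_start@3 write@4
I3 mul r1: issue@4 deps=(None,None) exec_start@4 write@6
I4 add r3: issue@5 deps=(None,0) exec_start@5 write@6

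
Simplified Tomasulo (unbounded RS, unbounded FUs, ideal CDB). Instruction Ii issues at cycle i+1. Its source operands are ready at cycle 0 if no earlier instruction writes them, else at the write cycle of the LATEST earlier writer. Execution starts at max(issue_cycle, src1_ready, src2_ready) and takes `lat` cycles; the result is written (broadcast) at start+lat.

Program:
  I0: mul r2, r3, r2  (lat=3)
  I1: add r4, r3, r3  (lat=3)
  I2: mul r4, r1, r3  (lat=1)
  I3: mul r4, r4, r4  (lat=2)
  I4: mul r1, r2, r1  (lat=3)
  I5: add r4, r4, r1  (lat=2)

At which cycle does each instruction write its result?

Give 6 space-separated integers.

Answer: 4 5 4 6 8 10

Derivation:
I0 mul r2: issue@1 deps=(None,None) exec_start@1 write@4
I1 add r4: issue@2 deps=(None,None) exec_start@2 write@5
I2 mul r4: issue@3 deps=(None,None) exec_start@3 write@4
I3 mul r4: issue@4 deps=(2,2) exec_start@4 write@6
I4 mul r1: issue@5 deps=(0,None) exec_start@5 write@8
I5 add r4: issue@6 deps=(3,4) exec_start@8 write@10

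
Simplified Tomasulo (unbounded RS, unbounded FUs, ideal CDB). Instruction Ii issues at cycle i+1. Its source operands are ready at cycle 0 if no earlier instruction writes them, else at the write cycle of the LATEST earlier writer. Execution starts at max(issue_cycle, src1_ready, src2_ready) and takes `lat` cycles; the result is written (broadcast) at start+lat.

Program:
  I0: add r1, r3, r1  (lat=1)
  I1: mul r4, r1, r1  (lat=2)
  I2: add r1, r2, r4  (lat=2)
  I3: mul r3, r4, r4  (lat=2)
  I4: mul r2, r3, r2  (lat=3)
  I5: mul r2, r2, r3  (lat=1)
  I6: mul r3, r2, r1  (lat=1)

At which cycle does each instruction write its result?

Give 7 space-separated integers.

Answer: 2 4 6 6 9 10 11

Derivation:
I0 add r1: issue@1 deps=(None,None) exec_start@1 write@2
I1 mul r4: issue@2 deps=(0,0) exec_start@2 write@4
I2 add r1: issue@3 deps=(None,1) exec_start@4 write@6
I3 mul r3: issue@4 deps=(1,1) exec_start@4 write@6
I4 mul r2: issue@5 deps=(3,None) exec_start@6 write@9
I5 mul r2: issue@6 deps=(4,3) exec_start@9 write@10
I6 mul r3: issue@7 deps=(5,2) exec_start@10 write@11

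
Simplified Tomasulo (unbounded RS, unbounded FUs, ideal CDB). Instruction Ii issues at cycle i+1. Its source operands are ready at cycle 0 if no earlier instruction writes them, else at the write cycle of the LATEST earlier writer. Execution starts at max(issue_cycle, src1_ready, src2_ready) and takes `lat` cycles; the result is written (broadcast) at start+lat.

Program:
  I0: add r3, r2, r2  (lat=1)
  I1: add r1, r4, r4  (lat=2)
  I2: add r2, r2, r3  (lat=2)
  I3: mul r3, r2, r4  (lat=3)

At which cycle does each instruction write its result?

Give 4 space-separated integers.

I0 add r3: issue@1 deps=(None,None) exec_start@1 write@2
I1 add r1: issue@2 deps=(None,None) exec_start@2 write@4
I2 add r2: issue@3 deps=(None,0) exec_start@3 write@5
I3 mul r3: issue@4 deps=(2,None) exec_start@5 write@8

Answer: 2 4 5 8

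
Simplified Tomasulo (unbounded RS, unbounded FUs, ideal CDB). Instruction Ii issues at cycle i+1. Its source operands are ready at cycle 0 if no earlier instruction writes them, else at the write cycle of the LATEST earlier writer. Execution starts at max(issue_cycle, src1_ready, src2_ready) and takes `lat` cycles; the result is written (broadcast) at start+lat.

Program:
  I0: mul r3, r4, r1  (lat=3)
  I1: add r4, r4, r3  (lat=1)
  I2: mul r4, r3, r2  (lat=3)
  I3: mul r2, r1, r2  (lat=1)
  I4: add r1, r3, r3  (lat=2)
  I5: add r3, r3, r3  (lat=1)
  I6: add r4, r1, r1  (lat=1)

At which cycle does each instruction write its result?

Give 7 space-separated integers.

I0 mul r3: issue@1 deps=(None,None) exec_start@1 write@4
I1 add r4: issue@2 deps=(None,0) exec_start@4 write@5
I2 mul r4: issue@3 deps=(0,None) exec_start@4 write@7
I3 mul r2: issue@4 deps=(None,None) exec_start@4 write@5
I4 add r1: issue@5 deps=(0,0) exec_start@5 write@7
I5 add r3: issue@6 deps=(0,0) exec_start@6 write@7
I6 add r4: issue@7 deps=(4,4) exec_start@7 write@8

Answer: 4 5 7 5 7 7 8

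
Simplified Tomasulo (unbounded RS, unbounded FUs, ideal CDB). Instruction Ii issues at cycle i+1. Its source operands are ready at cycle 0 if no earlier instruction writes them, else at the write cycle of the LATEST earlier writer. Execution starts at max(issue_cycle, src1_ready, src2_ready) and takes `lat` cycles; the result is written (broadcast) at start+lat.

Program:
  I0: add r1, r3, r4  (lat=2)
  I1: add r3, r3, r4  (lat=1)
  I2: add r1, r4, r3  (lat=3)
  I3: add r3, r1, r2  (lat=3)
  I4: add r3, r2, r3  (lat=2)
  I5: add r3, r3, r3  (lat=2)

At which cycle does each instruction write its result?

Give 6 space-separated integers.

Answer: 3 3 6 9 11 13

Derivation:
I0 add r1: issue@1 deps=(None,None) exec_start@1 write@3
I1 add r3: issue@2 deps=(None,None) exec_start@2 write@3
I2 add r1: issue@3 deps=(None,1) exec_start@3 write@6
I3 add r3: issue@4 deps=(2,None) exec_start@6 write@9
I4 add r3: issue@5 deps=(None,3) exec_start@9 write@11
I5 add r3: issue@6 deps=(4,4) exec_start@11 write@13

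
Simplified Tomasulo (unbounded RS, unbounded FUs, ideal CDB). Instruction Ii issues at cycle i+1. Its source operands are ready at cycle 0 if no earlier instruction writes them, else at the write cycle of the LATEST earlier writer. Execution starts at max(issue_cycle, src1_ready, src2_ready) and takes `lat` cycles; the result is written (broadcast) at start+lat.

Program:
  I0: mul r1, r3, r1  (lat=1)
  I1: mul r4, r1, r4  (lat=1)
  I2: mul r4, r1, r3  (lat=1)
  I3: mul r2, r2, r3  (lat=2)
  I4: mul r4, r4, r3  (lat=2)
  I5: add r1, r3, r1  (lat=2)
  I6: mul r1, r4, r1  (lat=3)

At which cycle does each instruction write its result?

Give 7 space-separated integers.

Answer: 2 3 4 6 7 8 11

Derivation:
I0 mul r1: issue@1 deps=(None,None) exec_start@1 write@2
I1 mul r4: issue@2 deps=(0,None) exec_start@2 write@3
I2 mul r4: issue@3 deps=(0,None) exec_start@3 write@4
I3 mul r2: issue@4 deps=(None,None) exec_start@4 write@6
I4 mul r4: issue@5 deps=(2,None) exec_start@5 write@7
I5 add r1: issue@6 deps=(None,0) exec_start@6 write@8
I6 mul r1: issue@7 deps=(4,5) exec_start@8 write@11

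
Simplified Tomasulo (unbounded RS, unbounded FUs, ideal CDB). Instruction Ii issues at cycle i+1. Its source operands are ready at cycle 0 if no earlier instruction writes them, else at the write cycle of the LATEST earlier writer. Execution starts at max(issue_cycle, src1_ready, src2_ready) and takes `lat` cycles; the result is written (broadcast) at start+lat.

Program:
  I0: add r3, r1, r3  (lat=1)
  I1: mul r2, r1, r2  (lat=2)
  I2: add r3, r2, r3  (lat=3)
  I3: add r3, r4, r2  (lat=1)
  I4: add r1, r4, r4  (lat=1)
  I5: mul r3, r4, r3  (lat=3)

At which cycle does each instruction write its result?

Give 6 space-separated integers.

I0 add r3: issue@1 deps=(None,None) exec_start@1 write@2
I1 mul r2: issue@2 deps=(None,None) exec_start@2 write@4
I2 add r3: issue@3 deps=(1,0) exec_start@4 write@7
I3 add r3: issue@4 deps=(None,1) exec_start@4 write@5
I4 add r1: issue@5 deps=(None,None) exec_start@5 write@6
I5 mul r3: issue@6 deps=(None,3) exec_start@6 write@9

Answer: 2 4 7 5 6 9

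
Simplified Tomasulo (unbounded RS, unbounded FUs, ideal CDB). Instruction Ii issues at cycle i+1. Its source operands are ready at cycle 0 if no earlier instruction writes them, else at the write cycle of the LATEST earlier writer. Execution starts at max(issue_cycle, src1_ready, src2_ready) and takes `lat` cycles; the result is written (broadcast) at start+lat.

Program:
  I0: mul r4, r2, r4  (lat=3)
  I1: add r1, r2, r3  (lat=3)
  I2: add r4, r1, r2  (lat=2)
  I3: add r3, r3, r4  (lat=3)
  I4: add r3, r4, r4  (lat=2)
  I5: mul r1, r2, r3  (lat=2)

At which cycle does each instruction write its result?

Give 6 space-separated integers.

Answer: 4 5 7 10 9 11

Derivation:
I0 mul r4: issue@1 deps=(None,None) exec_start@1 write@4
I1 add r1: issue@2 deps=(None,None) exec_start@2 write@5
I2 add r4: issue@3 deps=(1,None) exec_start@5 write@7
I3 add r3: issue@4 deps=(None,2) exec_start@7 write@10
I4 add r3: issue@5 deps=(2,2) exec_start@7 write@9
I5 mul r1: issue@6 deps=(None,4) exec_start@9 write@11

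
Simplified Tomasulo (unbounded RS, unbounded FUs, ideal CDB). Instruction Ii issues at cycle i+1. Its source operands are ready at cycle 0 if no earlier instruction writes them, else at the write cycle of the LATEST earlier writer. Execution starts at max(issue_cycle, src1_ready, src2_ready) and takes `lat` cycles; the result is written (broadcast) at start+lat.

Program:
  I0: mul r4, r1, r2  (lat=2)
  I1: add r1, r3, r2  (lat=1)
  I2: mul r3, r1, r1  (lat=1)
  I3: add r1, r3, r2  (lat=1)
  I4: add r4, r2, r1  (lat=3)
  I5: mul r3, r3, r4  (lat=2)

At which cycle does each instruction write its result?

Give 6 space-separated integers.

Answer: 3 3 4 5 8 10

Derivation:
I0 mul r4: issue@1 deps=(None,None) exec_start@1 write@3
I1 add r1: issue@2 deps=(None,None) exec_start@2 write@3
I2 mul r3: issue@3 deps=(1,1) exec_start@3 write@4
I3 add r1: issue@4 deps=(2,None) exec_start@4 write@5
I4 add r4: issue@5 deps=(None,3) exec_start@5 write@8
I5 mul r3: issue@6 deps=(2,4) exec_start@8 write@10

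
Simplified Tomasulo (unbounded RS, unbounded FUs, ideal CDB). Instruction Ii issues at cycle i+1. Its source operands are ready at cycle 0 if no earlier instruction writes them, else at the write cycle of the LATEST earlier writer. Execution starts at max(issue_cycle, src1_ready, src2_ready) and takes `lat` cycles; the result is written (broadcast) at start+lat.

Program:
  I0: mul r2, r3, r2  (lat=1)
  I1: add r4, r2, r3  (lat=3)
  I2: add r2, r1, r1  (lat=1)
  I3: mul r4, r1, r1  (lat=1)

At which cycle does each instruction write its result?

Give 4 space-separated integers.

I0 mul r2: issue@1 deps=(None,None) exec_start@1 write@2
I1 add r4: issue@2 deps=(0,None) exec_start@2 write@5
I2 add r2: issue@3 deps=(None,None) exec_start@3 write@4
I3 mul r4: issue@4 deps=(None,None) exec_start@4 write@5

Answer: 2 5 4 5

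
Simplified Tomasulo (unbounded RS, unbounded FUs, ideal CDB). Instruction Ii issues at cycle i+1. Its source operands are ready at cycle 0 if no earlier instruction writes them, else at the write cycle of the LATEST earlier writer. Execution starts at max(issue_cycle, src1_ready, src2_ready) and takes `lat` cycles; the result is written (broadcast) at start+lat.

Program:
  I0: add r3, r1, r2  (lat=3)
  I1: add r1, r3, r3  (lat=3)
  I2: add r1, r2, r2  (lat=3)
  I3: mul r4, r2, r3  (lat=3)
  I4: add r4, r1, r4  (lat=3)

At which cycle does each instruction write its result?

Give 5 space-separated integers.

Answer: 4 7 6 7 10

Derivation:
I0 add r3: issue@1 deps=(None,None) exec_start@1 write@4
I1 add r1: issue@2 deps=(0,0) exec_start@4 write@7
I2 add r1: issue@3 deps=(None,None) exec_start@3 write@6
I3 mul r4: issue@4 deps=(None,0) exec_start@4 write@7
I4 add r4: issue@5 deps=(2,3) exec_start@7 write@10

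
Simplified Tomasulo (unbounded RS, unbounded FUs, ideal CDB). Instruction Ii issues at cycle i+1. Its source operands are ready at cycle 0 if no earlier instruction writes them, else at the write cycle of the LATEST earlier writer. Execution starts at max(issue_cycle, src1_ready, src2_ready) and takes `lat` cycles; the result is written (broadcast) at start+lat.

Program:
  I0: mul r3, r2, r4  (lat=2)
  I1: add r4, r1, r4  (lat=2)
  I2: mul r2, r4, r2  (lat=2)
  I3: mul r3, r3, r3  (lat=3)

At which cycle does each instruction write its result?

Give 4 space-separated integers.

I0 mul r3: issue@1 deps=(None,None) exec_start@1 write@3
I1 add r4: issue@2 deps=(None,None) exec_start@2 write@4
I2 mul r2: issue@3 deps=(1,None) exec_start@4 write@6
I3 mul r3: issue@4 deps=(0,0) exec_start@4 write@7

Answer: 3 4 6 7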